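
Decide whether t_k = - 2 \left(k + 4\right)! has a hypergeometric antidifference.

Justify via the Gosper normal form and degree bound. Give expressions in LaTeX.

Ratio r(k) = k + 5.
Factor: A=k + 5; B=1; C=1.
f must satisfy (k + 5)·f(k+1) − (1)·f(k) = 1.
Bound: deg f ≤ -1.
deg f ≤ -1 is impossible — no certificate.

No — t_k has no hypergeometric antidifference.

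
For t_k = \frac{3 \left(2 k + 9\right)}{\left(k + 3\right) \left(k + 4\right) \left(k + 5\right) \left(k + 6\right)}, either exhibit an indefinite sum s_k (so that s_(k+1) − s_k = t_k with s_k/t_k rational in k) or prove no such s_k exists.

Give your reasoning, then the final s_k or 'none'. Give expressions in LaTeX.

Step 1: r(k) = (k + 3)*(2*k + 11)/((k + 7)*(2*k + 9)).
Factor: A=k + 3; B=k + 7; C=k + 9/2.
Set up (k + 3)·f(k+1) − (k + 6)·f(k) − (k + 9/2) = 0.
d = 3 from the (1,1,1) case.
Match coefficients ⇒ f(k) = k*(k + 4)*(k + 8)/30.
Get s_k = R·t_k = k*(k + 8)/(5*(k**2 + 8*k + 15)) with R(k) = B(k−1)f(k)/C(k) = k*(k + 4)*(k + 6)*(k + 8)/(15*(2*k + 9)).
Check: Δs_k = 3*(2*k + 9)/(k**4 + 18*k**3 + 119*k**2 + 342*k + 360). ✓

s_k = \frac{k \left(k + 8\right)}{5 \left(k^{2} + 8 k + 15\right)}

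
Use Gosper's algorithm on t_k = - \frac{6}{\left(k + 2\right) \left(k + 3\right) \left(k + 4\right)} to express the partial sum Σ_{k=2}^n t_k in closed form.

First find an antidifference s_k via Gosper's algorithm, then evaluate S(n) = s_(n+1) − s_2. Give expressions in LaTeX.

S(n) = \frac{3 \left(- n^{2} - 7 n + 8\right)}{20 \left(n^{2} + 7 n + 12\right)}

t_(k+1)/t_k = (k + 2)/(k + 5).
Take A(k)=k + 2, B(k)=k + 5, C(k)=1.
Solve (k + 2)·f(k+1) − (k + 4)·f(k) = 1.
deg f ≤ 2 (via 1,1,0).
Solve for f: f(k) = k*(k + 5)/12 (degree 2 ≤ 2).
Certificate R = B(k−1)f/C = k*(k + 4)*(k + 5)/12 gives s_k = k*(-k - 5)/(2*(k + 2)*(k + 3)).
Verify: -6/(k**3 + 9*k**2 + 26*k + 24) matches t_k.
Evaluate: s_(n+1) = (-n**2 - 7*n - 6)/(2*(n**2 + 7*n + 12)); subtract s_(2) = -7/20 ⇒ S(n) = 3*(-n**2 - 7*n + 8)/(20*(n**2 + 7*n + 12)).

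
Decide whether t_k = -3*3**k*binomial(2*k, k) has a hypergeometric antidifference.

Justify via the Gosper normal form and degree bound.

r(k) = 6*(2*k + 1)/(k + 1) after simplifying.
So A=12*k + 6 and B=k + 1, with C=1.
Key eq: (12*k + 6)·f(k+1) = (k)·f(k) + (1).
From deg A=1, deg B=1, deg C=0: d=-1.
d = -1 < 0 ⇒ no nonzero polynomial f; not summable.

No — negative degree bound, so no certificate f.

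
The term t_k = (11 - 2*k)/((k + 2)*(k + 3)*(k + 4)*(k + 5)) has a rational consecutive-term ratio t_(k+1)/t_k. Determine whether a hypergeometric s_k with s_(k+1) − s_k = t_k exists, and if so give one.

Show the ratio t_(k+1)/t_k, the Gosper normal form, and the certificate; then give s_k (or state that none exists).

s_k = k*(k**2 + 9*k + 34)/(8*(k + 2)*(k + 3)*(k + 4))

Compute t_(k+1)/t_k: get (k + 2)*(2*k - 9)/((k + 6)*(2*k - 11)).
Take A(k)=k + 2, B(k)=k + 6, C(k)=k - 11/2.
Solve (k + 2)·f(k+1) − (k + 5)·f(k) = k - 11/2.
d = 3 from the (1,1,1) case.
Coefficient equations give f(k) = -k*(k**2 + 9*k + 34)/16.
Get s_k = R·t_k = k*(k**2 + 9*k + 34)/(8*(k + 2)*(k + 3)*(k + 4)) with R(k) = B(k−1)f(k)/C(k) = -k*(k + 5)*(k**2 + 9*k + 34)/(8*(2*k - 11)).
s_(k+1) − s_k = (11 - 2*k)/(k**4 + 14*k**3 + 71*k**2 + 154*k + 120) = t_k.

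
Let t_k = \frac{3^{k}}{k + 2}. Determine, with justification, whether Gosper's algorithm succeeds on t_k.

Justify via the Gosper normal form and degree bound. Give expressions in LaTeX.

Ratio r(k) = 3*(k + 2)/(k + 3).
So A=3*k + 6 and B=k + 3, with C=1.
Set up (3*k + 6)·f(k+1) − (k + 2)·f(k) − (1) = 0.
d = -1 from the (1,1,0) case.
Bound -1 < 0, so the key equation has no polynomial solution.

No; the degree bound rules out any f.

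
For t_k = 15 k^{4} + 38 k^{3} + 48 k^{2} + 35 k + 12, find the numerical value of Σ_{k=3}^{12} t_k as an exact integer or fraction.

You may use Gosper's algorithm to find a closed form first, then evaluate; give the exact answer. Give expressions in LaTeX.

Ratio r(k) = (15*k**4 + 98*k**3 + 252*k**2 + 305*k + 148)/(15*k**4 + 38*k**3 + 48*k**2 + 35*k + 12).
So A=1 and B=1, with C=k**4 + 38*k**3/15 + 16*k**2/5 + 7*k/3 + 4/5.
Key eq: (1)·f(k+1) = (1)·f(k) + (k**4 + 38*k**3/15 + 16*k**2/5 + 7*k/3 + 4/5).
Bound: deg f ≤ 5.
Solving with deg f ≤ 5: f(k) = k*(3*k**4 + 2*k**3 + 2*k**2 + 3*k + 2)/15.
So s_k = (B(k−1)f/C)·t_k = (k*(3*k**4 + 2*k**3 + 2*k**2 + 3*k + 2)/(15*k**4 + 38*k**3 + 48*k**2 + 35*k + 12))·t_k = k*(3*k**4 + 2*k**3 + 2*k**2 + 3*k + 2).
Check: Δs_k = 15*k**4 + 38*k**3 + 48*k**2 + 35*k + 12. ✓
Sum = s_(13) − s_(3); s_(13) = 1175928, s_(3) = 978 ⇒ 1174950.

Σ = 1174950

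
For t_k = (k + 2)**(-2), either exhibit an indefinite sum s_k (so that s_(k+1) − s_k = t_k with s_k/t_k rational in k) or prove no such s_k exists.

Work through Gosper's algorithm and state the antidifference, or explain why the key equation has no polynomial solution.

none (Gosper's algorithm certifies no s_k)

Step 1: r(k) = (k + 2)**2/(k + 3)**2.
Factor: A=k**2 + 4*k + 4; B=k**2 + 6*k + 9; C=1.
Key eq: (k**2 + 4*k + 4)·f(k+1) = (k**2 + 4*k + 4)·f(k) + (1).
Bound: deg f ≤ 0.
f = c0 ⇒ A·f(k+1) − B(k−1)·f(k) − C = -1. The system {-1 = 0} is inconsistent; no antidifference.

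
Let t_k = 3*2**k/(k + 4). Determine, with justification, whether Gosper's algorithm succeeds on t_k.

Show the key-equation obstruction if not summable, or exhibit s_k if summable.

Compute t_(k+1)/t_k: get 2*(k + 4)/(k + 5).
So A=2*k + 8 and B=k + 5, with C=1.
f must satisfy (2*k + 8)·f(k+1) − (k + 4)·f(k) = 1.
Bound: deg f ≤ -1.
Bound -1 < 0, so the key equation has no polynomial solution.

No. Not Gosper-summable.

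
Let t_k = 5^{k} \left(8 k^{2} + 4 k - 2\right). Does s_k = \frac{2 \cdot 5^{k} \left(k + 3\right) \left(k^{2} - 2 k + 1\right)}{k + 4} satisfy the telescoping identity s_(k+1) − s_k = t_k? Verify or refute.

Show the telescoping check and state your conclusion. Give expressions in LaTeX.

s_(k+1) = 10*5**k*k**2*(k + 4)/(k + 5)
s_(k+1) − s_k = 5**k*(8*k**4 + 68*k**3 + 160*k**2 + 44*k - 30)/(k**2 + 9*k + 20)
(s_(k+1) − s_k) − t_k = 5**k*(-8*k**3 - 34*k**2 - 18*k + 10)/(k**2 + 9*k + 20)

Invalid: residual \frac{5^{k} \left(- 8 k^{3} - 34 k^{2} - 18 k + 10\right)}{k^{2} + 9 k + 20} ≠ 0.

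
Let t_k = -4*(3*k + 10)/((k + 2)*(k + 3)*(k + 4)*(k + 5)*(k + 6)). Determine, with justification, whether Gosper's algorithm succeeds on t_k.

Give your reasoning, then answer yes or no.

Ratio r(k) = (k + 2)*(3*k + 13)/((k + 7)*(3*k + 10)).
A = k + 2, B = k + 7, C = k + 10/3.
Solve (k + 2)·f(k+1) − (k + 6)·f(k) = k + 10/3.
From deg A=1, deg B=1, deg C=1: d=4.
A polynomial solution: f(k) = k*(k + 3)*(k**2 + 11*k + 38)/120.
Get s_k = R·t_k = k*(-k**2 - 11*k - 38)/(10*(k**3 + 11*k**2 + 38*k + 40)) with R(k) = B(k−1)f(k)/C(k) = k*(k + 3)*(k + 6)*(k**2 + 11*k + 38)/(40*(3*k + 10)).
s_(k+1) − s_k = 4*(-3*k - 10)/(k**5 + 20*k**4 + 155*k**3 + 580*k**2 + 1044*k + 720) = t_k.

Yes. s_k = k*(-k**2 - 11*k - 38)/(10*(k**3 + 11*k**2 + 38*k + 40)).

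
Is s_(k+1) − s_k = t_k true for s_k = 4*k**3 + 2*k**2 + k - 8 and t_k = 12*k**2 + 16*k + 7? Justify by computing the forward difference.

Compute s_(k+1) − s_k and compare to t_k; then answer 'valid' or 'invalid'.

s_(k+1) = 4*k**3 + 14*k**2 + 17*k - 1
s_(k+1) − s_k = 12*k**2 + 16*k + 7
(s_(k+1) − s_k) − t_k = 0

Valid — Δs_k = t_k.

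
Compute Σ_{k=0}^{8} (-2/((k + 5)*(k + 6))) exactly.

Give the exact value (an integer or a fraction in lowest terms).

Σ = -9/35

Step 1: r(k) = (k + 5)/(k + 7).
Normal form (A,B,C) = (k + 5, k + 7, 1).
Set up (k + 5)·f(k+1) − (k + 6)·f(k) − (1) = 0.
deg f ≤ 1 (via 1,1,0).
Solve for f: f(k) = k/5 (degree 1 ≤ 1).
So s_k = (B(k−1)f/C)·t_k = (k*(k + 6)/5)·t_k = -2*k/(5*k + 25).
Verify: -2/(k**2 + 11*k + 30) matches t_k.
Evaluate s at k=9 and k=0: -9/35 and 0; difference -9/35.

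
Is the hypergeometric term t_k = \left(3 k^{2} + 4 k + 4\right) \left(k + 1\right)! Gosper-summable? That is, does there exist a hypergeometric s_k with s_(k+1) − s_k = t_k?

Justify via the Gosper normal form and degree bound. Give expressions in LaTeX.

Yes. s_k = \left(3 k - 2\right) \left(k + 1\right)!.

Compute t_(k+1)/t_k: get (k + 2)*(4*k + 3*(k + 1)**2 + 8)/(3*k**2 + 4*k + 4).
Normal form (A,B,C) = (k + 2, 1, k**2 + 4*k/3 + 4/3).
Need (k + 2)·f(k+1) − (1)·f(k) = k**2 + 4*k/3 + 4/3.
Degrees (1,0,2) ⇒ d ≤ 1.
Solving with deg f ≤ 1: f(k) = (3*k - 2)/3.
Get s_k = R·t_k = (3*k - 2)*factorial(k + 1) with R(k) = B(k−1)f(k)/C(k) = (3*k - 2)/(3*k**2 + 4*k + 4).
s_(k+1) − s_k = (3*k**2 + 4*k + 4)*factorial(k + 1) = t_k.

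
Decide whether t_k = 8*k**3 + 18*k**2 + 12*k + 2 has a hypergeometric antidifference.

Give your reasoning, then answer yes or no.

Compute t_(k+1)/t_k: get (4*k**3 + 21*k**2 + 36*k + 20)/(4*k**3 + 9*k**2 + 6*k + 1).
Normal form (A,B,C) = (1, 1, k**3 + 9*k**2/4 + 3*k/2 + 1/4).
Set up (1)·f(k+1) − (1)·f(k) − (k**3 + 9*k**2/4 + 3*k/2 + 1/4) = 0.
Bound: deg f ≤ 4.
Solving with deg f ≤ 4: f(k) = k*(k + 1)*(2*k**2 - 1)/8.
Then R = B(k−1)f/C = k*(2*k**2 - 1)/(2*(k + 1)*(4*k + 1)), so s_k = R(k)·t_k = k*(2*k**3 + 2*k**2 - k - 1).
s_(k+1) − s_k = 8*k**3 + 18*k**2 + 12*k + 2 = t_k.

Yes. s_k = k*(2*k**3 + 2*k**2 - k - 1).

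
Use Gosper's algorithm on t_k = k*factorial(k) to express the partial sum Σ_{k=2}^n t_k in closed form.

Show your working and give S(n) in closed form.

S(n) = n*factorial(n) + factorial(n) - 2

t_(k+1)/t_k = (k + 1)**2/k.
Normal form (A,B,C) = (k + 1, 1, k).
Set up (k + 1)·f(k+1) − (1)·f(k) − (k) = 0.
Bound: deg f ≤ 0.
Solve for f: f(k) = 1 (degree 0 ≤ 0).
Get s_k = R·t_k = factorial(k) with R(k) = B(k−1)f(k)/C(k) = 1/k.
Check: Δs_k = k*factorial(k). ✓
Σ_(k=2)^n t_k = s_(n+1) − s_(2) = (factorial(n + 1)) − (2), i.e. n*factorial(n) + factorial(n) - 2.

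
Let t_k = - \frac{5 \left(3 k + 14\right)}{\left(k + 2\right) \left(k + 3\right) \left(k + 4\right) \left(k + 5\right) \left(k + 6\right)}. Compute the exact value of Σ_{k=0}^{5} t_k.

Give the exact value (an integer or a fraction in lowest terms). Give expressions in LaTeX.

Ratio r(k) = (k + 2)*(3*k + 17)/((k + 7)*(3*k + 14)).
So A=k + 2 and B=k + 7, with C=k + 14/3.
Solve (k + 2)·f(k+1) − (k + 6)·f(k) = k + 14/3.
Degrees (1,1,1) ⇒ d ≤ 4.
Coefficient equations give f(k) = k*(k + 4)*(k**2 + 10*k + 31)/90.
Then R = B(k−1)f/C = k*(k + 4)*(k + 6)*(k**2 + 10*k + 31)/(30*(3*k + 14)), so s_k = R(k)·t_k = k*(-k**2 - 10*k - 31)/(6*(k**3 + 10*k**2 + 31*k + 30)).
Δs = 5*(-3*k - 14)/(k**5 + 20*k**4 + 155*k**3 + 580*k**2 + 1044*k + 720), as required.
Σ_(k=0)^(5) t_k = s_(6) − s_(0) = -127/792 − (0) = -127/792.

Σ = -127/792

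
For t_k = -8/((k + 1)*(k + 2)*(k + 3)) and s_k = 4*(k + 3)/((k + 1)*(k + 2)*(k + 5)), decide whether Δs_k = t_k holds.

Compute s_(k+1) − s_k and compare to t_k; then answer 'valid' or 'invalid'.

Invalid: residual 8*(3*k + 13)/(k**5 + 17*k**4 + 107*k**3 + 307*k**2 + 396*k + 180) ≠ 0.

s_(k+1) = 4*(k + 4)/((k + 2)*(k + 3)*(k + 6))
s_(k+1) − s_k = 8*(-k**2 - 8*k - 17)/(k**5 + 17*k**4 + 107*k**3 + 307*k**2 + 396*k + 180)
(s_(k+1) − s_k) − t_k = 8*(3*k + 13)/(k**5 + 17*k**4 + 107*k**3 + 307*k**2 + 396*k + 180)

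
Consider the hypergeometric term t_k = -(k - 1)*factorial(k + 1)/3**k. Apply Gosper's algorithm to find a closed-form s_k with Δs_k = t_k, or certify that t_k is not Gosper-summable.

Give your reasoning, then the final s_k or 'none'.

Compute t_(k+1)/t_k: get k*(k + 2)/(3*(k - 1)).
So A=k/3 + 2/3 and B=1, with C=k - 1.
Set up (k/3 + 2/3)·f(k+1) − (1)·f(k) − (k - 1) = 0.
deg f ≤ 0 (via 1,0,1).
Solve for f: f(k) = 3 (degree 0 ≤ 0).
R(k) = B(k−1)·f(k)/C(k) = 3/(k - 1); s_k = R·t_k = -3**(1 - k)*factorial(k + 1).
Verify: -(k - 1)*factorial(k + 1)/3**k matches t_k.

s_k = -3**(1 - k)*factorial(k + 1)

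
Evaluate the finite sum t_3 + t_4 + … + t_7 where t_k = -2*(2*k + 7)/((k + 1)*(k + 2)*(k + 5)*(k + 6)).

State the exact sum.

Σ = -85/1872

Compute t_(k+1)/t_k: get (k + 1)*(k + 5)*(2*k + 9)/((k + 3)*(k + 7)*(2*k + 7)).
A = k + 1, B = k + 7, C = k**3 + 21*k**2/2 + 73*k/2 + 42.
Set up (k + 1)·f(k+1) − (k + 6)·f(k) − (k**3 + 21*k**2/2 + 73*k/2 + 42) = 0.
From deg A=1, deg B=1, deg C=3: d=5.
Solving with deg f ≤ 5: f(k) = k*(k + 2)*(k + 3)*(k + 4)*(k + 6)/10.
R(k) = B(k−1)·f(k)/C(k) = k*(k + 2)*(k + 6)**2/(5*(2*k + 7)); s_k = R·t_k = 2*k*(-k - 6)/(5*(k**2 + 6*k + 5)).
Verify: 2*(-2*k - 7)/(k**4 + 14*k**3 + 65*k**2 + 112*k + 60) matches t_k.
Telescoping: Σ = s_(8) − s_(3) = -224/585 − (-27/80) = -85/1872.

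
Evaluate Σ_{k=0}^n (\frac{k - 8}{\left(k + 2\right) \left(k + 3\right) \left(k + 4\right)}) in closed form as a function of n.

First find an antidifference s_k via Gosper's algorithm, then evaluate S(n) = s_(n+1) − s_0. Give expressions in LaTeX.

t_(k+1)/t_k = (k - 7)*(k + 2)/((k - 8)*(k + 5)).
A = k + 2, B = k + 5, C = k - 8.
Solve (k + 2)·f(k+1) − (k + 4)·f(k) = k - 8.
d = 2 from the (1,1,1) case.
A polynomial solution: f(k) = -k*(k + 7)/2.
So s_k = (B(k−1)f/C)·t_k = (-k*(k + 4)*(k + 7)/(2*(k - 8)))·t_k = k*(-k - 7)/(2*(k + 2)*(k + 3)).
Verify: (k - 8)/(k**3 + 9*k**2 + 26*k + 24) matches t_k.
Telescope: S(n) = s_(n+1) − s_(0) = (-n**2 - 9*n - 8)/(2*(n**2 + 7*n + 12)) − (0) = (-n**2 - 9*n - 8)/(2*(n**2 + 7*n + 12)).

S(n) = \frac{- n^{2} - 9 n - 8}{2 \left(n^{2} + 7 n + 12\right)}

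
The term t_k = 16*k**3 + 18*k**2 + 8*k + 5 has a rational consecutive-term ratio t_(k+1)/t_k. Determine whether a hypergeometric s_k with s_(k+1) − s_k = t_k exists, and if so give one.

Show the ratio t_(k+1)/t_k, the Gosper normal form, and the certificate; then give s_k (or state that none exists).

s_k = k*(4*k**3 - 2*k**2 - k + 4)

Ratio r(k) = (16*k**3 + 66*k**2 + 92*k + 47)/(16*k**3 + 18*k**2 + 8*k + 5).
A = 1, B = 1, C = k**3 + 9*k**2/8 + k/2 + 5/16.
Set up (1)·f(k+1) − (1)·f(k) − (k**3 + 9*k**2/8 + k/2 + 5/16) = 0.
Bound: deg f ≤ 4.
Coefficient equations give f(k) = k*(4*k**3 - 2*k**2 - k + 4)/16.
Then R = B(k−1)f/C = k*(4*k**3 - 2*k**2 - k + 4)/(16*k**3 + 18*k**2 + 8*k + 5), so s_k = R(k)·t_k = k*(4*k**3 - 2*k**2 - k + 4).
Check: Δs_k = 16*k**3 + 18*k**2 + 8*k + 5. ✓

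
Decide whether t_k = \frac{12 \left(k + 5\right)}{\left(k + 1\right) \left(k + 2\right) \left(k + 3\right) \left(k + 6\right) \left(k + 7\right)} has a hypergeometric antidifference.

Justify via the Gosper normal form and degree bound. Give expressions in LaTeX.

r(k) = (k + 1)*(k + 6)**2/((k + 4)*(k + 5)*(k + 8)) after simplifying.
So A=k + 1 and B=k + 8, with C=k**3 + 14*k**2 + 65*k + 100.
Solve (k + 1)·f(k+1) − (k + 7)·f(k) = k**3 + 14*k**2 + 65*k + 100.
deg f ≤ 6 (via 1,1,3).
Solve for f: f(k) = k*(k + 3)*(k + 4)**2*(k + 5)**2/36 (degree 6 ≤ 6).
Get s_k = R·t_k = k*(k**2 + 9*k + 20)/(3*(k**3 + 9*k**2 + 20*k + 12)) with R(k) = B(k−1)f(k)/C(k) = k*(k + 3)*(k + 4)*(k + 7)/36.
Check: Δs_k = 12*(k + 5)/(k**5 + 19*k**4 + 131*k**3 + 401*k**2 + 540*k + 252). ✓

Yes. s_k = \frac{k \left(k^{2} + 9 k + 20\right)}{3 \left(k^{3} + 9 k^{2} + 20 k + 12\right)}.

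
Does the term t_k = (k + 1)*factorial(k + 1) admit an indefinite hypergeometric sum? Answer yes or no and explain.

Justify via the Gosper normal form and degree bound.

r(k) = (k + 2)**2/(k + 1) after simplifying.
A = k + 2, B = 1, C = k + 1.
Solve (k + 2)·f(k+1) − (1)·f(k) = k + 1.
Degrees (1,0,1) ⇒ d ≤ 0.
Match coefficients ⇒ f(k) = 1.
Certificate R = B(k−1)f/C = 1/(k + 1) gives s_k = factorial(k + 1).
s_(k+1) − s_k = (k + 1)*factorial(k + 1) = t_k.

Yes. s_k = factorial(k + 1).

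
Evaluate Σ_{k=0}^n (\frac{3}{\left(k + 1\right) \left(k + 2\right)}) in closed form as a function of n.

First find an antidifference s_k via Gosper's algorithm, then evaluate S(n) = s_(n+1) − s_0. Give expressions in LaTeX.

Step 1: r(k) = (k + 1)/(k + 3).
Factor: A=k + 1; B=k + 3; C=1.
Solve (k + 1)·f(k+1) − (k + 2)·f(k) = 1.
Degrees (1,1,0) ⇒ d ≤ 1.
Match coefficients ⇒ f(k) = k.
So s_k = (B(k−1)f/C)·t_k = (k*(k + 2))·t_k = 3*k/(k + 1).
Δs = 3/(k**2 + 3*k + 2), as required.
Σ_(k=0)^n t_k = s_(n+1) − s_(0) = (3*(n + 1)/(n + 2)) − (0), i.e. 3*(n + 1)/(n + 2).

S(n) = \frac{3 \left(n + 1\right)}{n + 2}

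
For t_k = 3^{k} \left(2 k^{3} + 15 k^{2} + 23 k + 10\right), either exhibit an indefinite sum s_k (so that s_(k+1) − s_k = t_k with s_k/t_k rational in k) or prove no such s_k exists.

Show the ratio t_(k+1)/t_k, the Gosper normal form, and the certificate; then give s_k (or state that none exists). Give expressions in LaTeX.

s_k = 3^{k} \left(k^{3} + 3 k^{2} - 2 k + 2\right)

t_(k+1)/t_k = 3*(2*k**3 + 21*k**2 + 59*k + 50)/(2*k**3 + 15*k**2 + 23*k + 10).
Factor: A=3; B=1; C=k**3 + 15*k**2/2 + 23*k/2 + 5.
f must satisfy (3)·f(k+1) − (1)·f(k) = k**3 + 15*k**2/2 + 23*k/2 + 5.
deg f ≤ 3 (via 0,0,3).
Solve for f: f(k) = (k**3 + 3*k**2 - 2*k + 2)/2 (degree 3 ≤ 3).
Get s_k = R·t_k = 3**k*(k**3 + 3*k**2 - 2*k + 2) with R(k) = B(k−1)f(k)/C(k) = (k**3 + 3*k**2 - 2*k + 2)/((k + 1)*(2*k**2 + 13*k + 10)).
s_(k+1) − s_k = 3**k*(2*k**3 + 15*k**2 + 23*k + 10) = t_k.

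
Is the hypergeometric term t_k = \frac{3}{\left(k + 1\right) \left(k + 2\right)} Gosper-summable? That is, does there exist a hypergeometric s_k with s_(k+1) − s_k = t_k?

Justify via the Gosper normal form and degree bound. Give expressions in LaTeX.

Step 1: r(k) = (k + 1)/(k + 3).
Gosper form: A/B · C(k+1)/C(k) with A=k + 1, B=k + 3, C=1.
Key eq: (k + 1)·f(k+1) = (k + 2)·f(k) + (1).
From deg A=1, deg B=1, deg C=0: d=1.
Match coefficients ⇒ f(k) = k.
So s_k = (B(k−1)f/C)·t_k = (k*(k + 2))·t_k = 3*k/(k + 1).
s_(k+1) − s_k = 3/(k**2 + 3*k + 2) = t_k.

Yes. s_k = \frac{3 k}{k + 1}.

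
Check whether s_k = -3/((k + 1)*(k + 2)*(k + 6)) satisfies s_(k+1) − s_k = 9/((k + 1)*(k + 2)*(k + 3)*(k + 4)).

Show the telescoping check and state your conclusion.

s_(k+1) = -3/((k + 2)*(k + 3)*(k + 7))
s_(k+1) − s_k = 9*(k + 5)/(k**5 + 19*k**4 + 131*k**3 + 401*k**2 + 540*k + 252)
(s_(k+1) − s_k) − t_k = 18*(-2*k - 11)/(k**6 + 23*k**5 + 207*k**4 + 925*k**3 + 2144*k**2 + 2412*k + 1008)

Invalid: residual 18*(-2*k - 11)/(k**6 + 23*k**5 + 207*k**4 + 925*k**3 + 2144*k**2 + 2412*k + 1008) ≠ 0.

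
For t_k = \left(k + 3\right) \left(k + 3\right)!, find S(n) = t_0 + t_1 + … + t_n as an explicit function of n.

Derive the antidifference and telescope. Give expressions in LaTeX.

S(n) = \left(n + 4\right)! - 6

t_(k+1)/t_k = (k + 4)**2/(k + 3).
So A=k + 4 and B=1, with C=k + 3.
Key eq: (k + 4)·f(k+1) = (1)·f(k) + (k + 3).
Bound: deg f ≤ 0.
Match coefficients ⇒ f(k) = 1.
R(k) = B(k−1)·f(k)/C(k) = 1/(k + 3); s_k = R·t_k = factorial(k + 3).
s_(k+1) − s_k = (k + 3)*factorial(k + 3) = t_k.
Telescope: S(n) = s_(n+1) − s_(0) = factorial(n + 4) − (6) = factorial(n + 4) - 6.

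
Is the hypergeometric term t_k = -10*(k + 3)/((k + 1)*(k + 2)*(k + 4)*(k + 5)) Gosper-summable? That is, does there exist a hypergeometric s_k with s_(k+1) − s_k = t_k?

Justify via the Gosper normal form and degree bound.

Yes. s_k = 5*k*(-k - 5)/(4*(k**2 + 5*k + 4)).

Ratio r(k) = (k + 1)*(k + 4)**2/((k + 3)**2*(k + 6)).
A = k + 1, B = k + 6, C = k**2 + 6*k + 9.
Set up (k + 1)·f(k+1) − (k + 5)·f(k) − (k**2 + 6*k + 9) = 0.
From deg A=1, deg B=1, deg C=2: d=4.
Match coefficients ⇒ f(k) = k*(k + 2)*(k + 3)*(k + 5)/8.
R(k) = B(k−1)·f(k)/C(k) = k*(k + 2)*(k + 5)**2/(8*(k + 3)); s_k = R·t_k = 5*k*(-k - 5)/(4*(k**2 + 5*k + 4)).
Δs = 10*(-k - 3)/(k**4 + 12*k**3 + 49*k**2 + 78*k + 40), as required.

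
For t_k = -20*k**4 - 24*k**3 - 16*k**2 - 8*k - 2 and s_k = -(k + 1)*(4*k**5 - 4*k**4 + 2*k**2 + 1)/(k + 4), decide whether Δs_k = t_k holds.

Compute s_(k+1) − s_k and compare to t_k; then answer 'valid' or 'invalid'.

s_(k+1) = -(k + 2)*(4*(k + 1)**5 - 4*(k + 1)**4 + 2*(k + 1)**2 + 1)/(k + 5)
s_(k+1) − s_k = (-20*k**6 - 156*k**5 - 308*k**4 - 296*k**3 - 184*k**2 - 76*k - 19)/(k**2 + 9*k + 20)
(s_(k+1) − s_k) − t_k = 3*(16*k**5 + 108*k**4 + 112*k**3 + 70*k**2 + 34*k + 7)/(k**2 + 9*k + 20)

Invalid: residual 3*(16*k**5 + 108*k**4 + 112*k**3 + 70*k**2 + 34*k + 7)/(k**2 + 9*k + 20) ≠ 0.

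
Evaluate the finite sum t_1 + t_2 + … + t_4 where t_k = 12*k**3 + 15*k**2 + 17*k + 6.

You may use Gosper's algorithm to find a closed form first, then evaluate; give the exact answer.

The ratio is (12*k**3 + 51*k**2 + 83*k + 50)/(12*k**3 + 15*k**2 + 17*k + 6).
Normal form (A,B,C) = (1, 1, k**3 + 5*k**2/4 + 17*k/12 + 1/2).
Solve (1)·f(k+1) − (1)·f(k) = k**3 + 5*k**2/4 + 17*k/12 + 1/2.
deg f ≤ 4 (via 0,0,3).
Coefficient equations give f(k) = k**2*(3*k**2 - k + 4)/12.
Get s_k = R·t_k = k**2*(3*k**2 - k + 4) with R(k) = B(k−1)f(k)/C(k) = k**2*(3*k**2 - k + 4)/(12*k**3 + 15*k**2 + 17*k + 6).
Check: Δs_k = 12*k**3 + 15*k**2 + 17*k + 6. ✓
Σ_(k=1)^(4) t_k = s_(5) − s_(1) = 1850 − (6) = 1844.

Σ = 1844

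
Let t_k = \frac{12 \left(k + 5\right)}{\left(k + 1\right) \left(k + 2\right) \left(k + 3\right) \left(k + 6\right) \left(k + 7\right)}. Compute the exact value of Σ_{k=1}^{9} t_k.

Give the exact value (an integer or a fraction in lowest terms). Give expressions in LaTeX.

Σ = 115/1232

The ratio is (k + 1)*(k + 6)**2/((k + 4)*(k + 5)*(k + 8)).
Normal form (A,B,C) = (k + 1, k + 8, k**3 + 14*k**2 + 65*k + 100).
f must satisfy (k + 1)·f(k+1) − (k + 7)·f(k) = k**3 + 14*k**2 + 65*k + 100.
Degrees (1,1,3) ⇒ d ≤ 6.
Match coefficients ⇒ f(k) = k*(k + 3)*(k + 4)**2*(k + 5)**2/36.
Get s_k = R·t_k = k*(k**2 + 9*k + 20)/(3*(k**3 + 9*k**2 + 20*k + 12)) with R(k) = B(k−1)f(k)/C(k) = k*(k + 3)*(k + 4)*(k + 7)/36.
Δs = 12*(k + 5)/(k**5 + 19*k**4 + 131*k**3 + 401*k**2 + 540*k + 252), as required.
Σ_(k=1)^(9) t_k = s_(10) − s_(1) = 175/528 − (5/21) = 115/1232.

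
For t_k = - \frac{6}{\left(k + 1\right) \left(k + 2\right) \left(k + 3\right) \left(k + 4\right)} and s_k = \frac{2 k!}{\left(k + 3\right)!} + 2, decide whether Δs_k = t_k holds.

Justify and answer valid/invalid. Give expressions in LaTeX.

s_(k+1) = 2*factorial(k + 1)/factorial(k + 4) + 2
s_(k+1) − s_k = -6/((k + 1)*(k + 2)*(k + 3)*(k + 4))
(s_(k+1) − s_k) − t_k = 0

Valid — Δs_k = t_k.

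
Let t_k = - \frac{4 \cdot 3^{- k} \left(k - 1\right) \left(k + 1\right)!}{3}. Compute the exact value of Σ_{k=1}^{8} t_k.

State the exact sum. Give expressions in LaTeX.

Σ = -178552/243

r(k) = k*(k + 2)/(3*(k - 1)) after simplifying.
So A=k/3 + 2/3 and B=1, with C=k - 1.
Key eq: (k/3 + 2/3)·f(k+1) = (1)·f(k) + (k - 1).
Bound: deg f ≤ 0.
Match coefficients ⇒ f(k) = 3.
R(k) = B(k−1)·f(k)/C(k) = 3/(k - 1); s_k = R·t_k = -4*factorial(k + 1)/3**k.
Δs = -4*(k - 1)*factorial(k + 1)/(3*3**k), as required.
Evaluate s at k=9 and k=1: -179200/243 and -8/3; difference -178552/243.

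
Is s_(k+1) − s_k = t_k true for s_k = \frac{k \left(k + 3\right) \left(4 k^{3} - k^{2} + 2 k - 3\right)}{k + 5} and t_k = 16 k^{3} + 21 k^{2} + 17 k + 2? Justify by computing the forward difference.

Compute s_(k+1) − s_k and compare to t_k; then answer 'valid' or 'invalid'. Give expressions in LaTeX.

Invalid: residual \frac{4 \left(- 6 k^{4} - 51 k^{3} - 60 k^{2} - 45 k - 5\right)}{k^{2} + 11 k + 30} ≠ 0.

s_(k+1) = (k + 1)*(k + 4)*(2*k + 4*(k + 1)**3 - (k + 1)**2 - 1)/(k + 6)
s_(k+1) − s_k = (16*k**5 + 173*k**4 + 524*k**3 + 579*k**2 + 352*k + 40)/(k**2 + 11*k + 30)
(s_(k+1) − s_k) − t_k = 4*(-6*k**4 - 51*k**3 - 60*k**2 - 45*k - 5)/(k**2 + 11*k + 30)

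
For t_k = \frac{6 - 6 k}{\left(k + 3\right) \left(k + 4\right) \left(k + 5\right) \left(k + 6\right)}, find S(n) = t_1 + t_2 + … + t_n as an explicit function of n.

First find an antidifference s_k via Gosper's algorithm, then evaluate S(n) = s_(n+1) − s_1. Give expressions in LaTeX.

S(n) = \frac{n \left(- n^{2} - 15 n + 16\right)}{30 \left(n^{3} + 15 n^{2} + 74 n + 120\right)}

The ratio is k*(k + 3)/((k - 1)*(k + 7)).
A = k + 3, B = k + 7, C = k - 1.
Solve (k + 3)·f(k+1) − (k + 6)·f(k) = k - 1.
From deg A=1, deg B=1, deg C=1: d=3.
Coefficient equations give f(k) = k*(k - 7)*(k + 19)/360.
Then R = B(k−1)f/C = k*(k - 7)*(k + 6)*(k + 19)/(360*(k - 1)), so s_k = R(k)·t_k = -k*(k**2 + 12*k - 133)/(60*(k + 3)*(k + 4)*(k + 5)).
s_(k+1) − s_k = 6*(1 - k)/(k**4 + 18*k**3 + 119*k**2 + 342*k + 360) = t_k.
Σ_(k=1)^n t_k = s_(n+1) − s_(1) = ((-n**3 - 15*n**2 + 106*n + 120)/(60*(n**3 + 15*n**2 + 74*n + 120))) − (1/60), i.e. n*(-n**2 - 15*n + 16)/(30*(n**3 + 15*n**2 + 74*n + 120)).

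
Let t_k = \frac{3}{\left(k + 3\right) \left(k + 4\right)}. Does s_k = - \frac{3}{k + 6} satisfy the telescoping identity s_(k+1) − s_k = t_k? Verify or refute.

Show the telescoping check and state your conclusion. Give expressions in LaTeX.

s_(k+1) = -3/(k + 7)
s_(k+1) − s_k = 3/((k + 6)*(k + 7))
(s_(k+1) − s_k) − t_k = 18*(-k - 5)/(k**4 + 20*k**3 + 145*k**2 + 450*k + 504)

Invalid: residual \frac{18 \left(- k - 5\right)}{k^{4} + 20 k^{3} + 145 k^{2} + 450 k + 504} ≠ 0.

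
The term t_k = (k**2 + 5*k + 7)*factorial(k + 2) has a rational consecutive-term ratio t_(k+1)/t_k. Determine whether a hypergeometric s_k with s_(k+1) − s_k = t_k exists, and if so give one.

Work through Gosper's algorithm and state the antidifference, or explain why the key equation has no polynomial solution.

s_k = (k + 2)*factorial(k + 2)

The ratio is (k + 3)*(5*k + (k + 1)**2 + 12)/(k**2 + 5*k + 7).
Take A(k)=k + 3, B(k)=1, C(k)=k**2 + 5*k + 7.
Solve (k + 3)·f(k+1) − (1)·f(k) = k**2 + 5*k + 7.
Degrees (1,0,2) ⇒ d ≤ 1.
Match coefficients ⇒ f(k) = k + 2.
Then R = B(k−1)f/C = (k + 2)/(k**2 + 5*k + 7), so s_k = R(k)·t_k = (k + 2)*factorial(k + 2).
Check: Δs_k = (k**2 + 5*k + 7)*factorial(k + 2). ✓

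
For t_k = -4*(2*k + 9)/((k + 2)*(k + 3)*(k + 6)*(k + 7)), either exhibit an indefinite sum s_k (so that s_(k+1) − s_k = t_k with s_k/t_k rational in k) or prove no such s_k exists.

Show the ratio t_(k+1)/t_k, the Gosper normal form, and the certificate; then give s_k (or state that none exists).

Ratio r(k) = (k + 2)*(k + 6)*(2*k + 11)/((k + 4)*(k + 8)*(2*k + 9)).
Gosper form: A/B · C(k+1)/C(k) with A=k + 2, B=k + 8, C=k**3 + 27*k**2/2 + 121*k/2 + 90.
Set up (k + 2)·f(k+1) − (k + 7)·f(k) − (k**3 + 27*k**2/2 + 121*k/2 + 90) = 0.
deg f ≤ 5 (via 1,1,3).
Coefficient equations give f(k) = k*(k + 3)*(k + 4)*(k + 5)*(k + 8)/24.
Then R = B(k−1)f/C = k*(k + 3)*(k + 7)*(k + 8)/(12*(2*k + 9)), so s_k = R(k)·t_k = k*(-k - 8)/(3*(k**2 + 8*k + 12)).
s_(k+1) − s_k = 4*(-2*k - 9)/(k**4 + 18*k**3 + 113*k**2 + 288*k + 252) = t_k.

s_k = k*(-k - 8)/(3*(k**2 + 8*k + 12))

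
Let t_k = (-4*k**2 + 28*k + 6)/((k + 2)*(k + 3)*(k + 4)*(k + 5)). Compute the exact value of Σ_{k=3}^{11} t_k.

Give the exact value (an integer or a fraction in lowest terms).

Σ = 29/560

Step 1: r(k) = (k + 2)*(14*k - 2*(k + 1)**2 + 17)/((k + 6)*(-2*k**2 + 14*k + 3)).
Take A(k)=k + 2, B(k)=k + 6, C(k)=k**2 - 7*k - 3/2.
Key eq: (k + 2)·f(k+1) = (k + 5)·f(k) + (k**2 - 7*k - 3/2).
d = 3 from the (1,1,2) case.
Solving with deg f ≤ 3: f(k) = -k*(k**2 + 57*k - 22)/48.
R(k) = B(k−1)·f(k)/C(k) = -k*(k + 5)*(k**2 + 57*k - 22)/(24*(2*k**2 - 14*k - 3)); s_k = R·t_k = k*(k**2 + 57*k - 22)/(12*(k + 2)*(k + 3)*(k + 4)).
Δs = 2*(-2*k**2 + 14*k + 3)/(k**4 + 14*k**3 + 71*k**2 + 154*k + 120), as required.
Σ_(k=3)^(11) t_k = s_(12) − s_(3) = 403/1680 − (79/420) = 29/560.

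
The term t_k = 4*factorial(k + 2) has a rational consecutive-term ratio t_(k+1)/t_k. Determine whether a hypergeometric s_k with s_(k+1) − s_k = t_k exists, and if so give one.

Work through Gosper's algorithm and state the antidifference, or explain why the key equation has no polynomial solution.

Ratio r(k) = k + 3.
Take A(k)=k + 3, B(k)=1, C(k)=1.
Solve (k + 3)·f(k+1) − (1)·f(k) = 1.
From deg A=1, deg B=0, deg C=0: d=-1.
d = -1 < 0 ⇒ no nonzero polynomial f; not summable.

no hypergeometric antidifference exists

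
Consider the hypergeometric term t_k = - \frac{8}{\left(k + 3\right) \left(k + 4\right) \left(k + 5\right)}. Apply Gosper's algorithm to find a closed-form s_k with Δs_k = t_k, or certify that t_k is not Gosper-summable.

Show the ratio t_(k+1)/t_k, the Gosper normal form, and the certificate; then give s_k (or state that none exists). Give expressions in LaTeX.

r(k) = (k + 3)/(k + 6) after simplifying.
Factor: A=k + 3; B=k + 6; C=1.
Need (k + 3)·f(k+1) − (k + 5)·f(k) = 1.
Degrees (1,1,0) ⇒ d ≤ 2.
Solving with deg f ≤ 2: f(k) = k*(k + 7)/24.
Certificate R = B(k−1)f/C = k*(k + 5)*(k + 7)/24 gives s_k = k*(-k - 7)/(3*(k + 3)*(k + 4)).
Verify: -8/(k**3 + 12*k**2 + 47*k + 60) matches t_k.

s_k = \frac{k \left(- k - 7\right)}{3 \left(k + 3\right) \left(k + 4\right)}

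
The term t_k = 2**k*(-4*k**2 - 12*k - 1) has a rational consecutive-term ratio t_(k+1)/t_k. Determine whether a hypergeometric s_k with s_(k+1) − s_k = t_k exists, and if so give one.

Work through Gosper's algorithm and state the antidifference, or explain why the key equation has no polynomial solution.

s_k = 2**k*(-4*k**2 + 4*k - 1)

The ratio is 2*(4*k**2 + 20*k + 17)/(4*k**2 + 12*k + 1).
A = 2, B = 1, C = k**2 + 3*k + 1/4.
Need (2)·f(k+1) − (1)·f(k) = k**2 + 3*k + 1/4.
d = 2 from the (0,0,2) case.
Solve for f: f(k) = (2*k - 1)**2/4 (degree 2 ≤ 2).
R(k) = B(k−1)·f(k)/C(k) = (2*k - 1)**2/(4*k**2 + 12*k + 1); s_k = R·t_k = 2**k*(-4*k**2 + 4*k - 1).
Δs = 2**k*(-4*k**2 - 12*k - 1), as required.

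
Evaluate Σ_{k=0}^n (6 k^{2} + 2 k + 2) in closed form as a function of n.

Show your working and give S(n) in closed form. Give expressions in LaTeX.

t_(k+1)/t_k = (k + 3*(k + 1)**2 + 2)/(3*k**2 + k + 1).
So A=1 and B=1, with C=k**2 + k/3 + 1/3.
Set up (1)·f(k+1) − (1)·f(k) − (k**2 + k/3 + 1/3) = 0.
Degrees (0,0,2) ⇒ d ≤ 3.
Coefficient equations give f(k) = k*(k**2 - k + 1)/3.
Get s_k = R·t_k = 2*k*(k**2 - k + 1) with R(k) = B(k−1)f(k)/C(k) = k*(k**2 - k + 1)/(3*k**2 + k + 1).
s_(k+1) − s_k = 6*k**2 + 2*k + 2 = t_k.
Evaluate: s_(n+1) = 2*n**3 + 4*n**2 + 4*n + 2; subtract s_(0) = 0 ⇒ S(n) = 2*n**3 + 4*n**2 + 4*n + 2.

S(n) = 2 n^{3} + 4 n^{2} + 4 n + 2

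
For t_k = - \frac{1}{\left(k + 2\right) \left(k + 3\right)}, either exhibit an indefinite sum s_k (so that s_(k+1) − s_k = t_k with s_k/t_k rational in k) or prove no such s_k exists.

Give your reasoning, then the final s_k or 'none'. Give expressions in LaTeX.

s_k = - \frac{k}{2 k + 4}

Ratio r(k) = (k + 2)/(k + 4).
Normal form (A,B,C) = (k + 2, k + 4, 1).
Set up (k + 2)·f(k+1) − (k + 3)·f(k) − (1) = 0.
Bound: deg f ≤ 1.
Match coefficients ⇒ f(k) = k/2.
So s_k = (B(k−1)f/C)·t_k = (k*(k + 3)/2)·t_k = -k/(2*k + 4).
s_(k+1) − s_k = -1/(k**2 + 5*k + 6) = t_k.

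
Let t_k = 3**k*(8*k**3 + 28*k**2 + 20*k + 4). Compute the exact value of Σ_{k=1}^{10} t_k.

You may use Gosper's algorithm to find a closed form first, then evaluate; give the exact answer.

Σ = 864477360

r(k) = 3*(2*k**3 + 13*k**2 + 25*k + 15)/(2*k**3 + 7*k**2 + 5*k + 1) after simplifying.
A = 3, B = 1, C = k**3 + 7*k**2/2 + 5*k/2 + 1/2.
f must satisfy (3)·f(k+1) − (1)·f(k) = k**3 + 7*k**2/2 + 5*k/2 + 1/2.
Degrees (0,0,3) ⇒ d ≤ 3.
Coefficient equations give f(k) = (k - 1)*(k**2 + 1)/2.
R(k) = B(k−1)·f(k)/C(k) = (k - 1)*(k**2 + 1)/((2*k + 1)*(k**2 + 3*k + 1)); s_k = R·t_k = 4*3**k*(k**3 - k**2 + k - 1).
s_(k+1) − s_k = 3**k*(8*k**3 + 28*k**2 + 20*k + 4) = t_k.
Sum = s_(11) − s_(1); s_(11) = 864477360, s_(1) = 0 ⇒ 864477360.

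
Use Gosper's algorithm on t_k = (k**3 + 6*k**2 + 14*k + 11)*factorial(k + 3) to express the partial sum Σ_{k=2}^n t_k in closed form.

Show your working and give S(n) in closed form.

r(k) = (k**4 + 13*k**3 + 65*k**2 + 148*k + 128)/(k**3 + 6*k**2 + 14*k + 11) after simplifying.
Take A(k)=k + 4, B(k)=1, C(k)=k**3 + 6*k**2 + 14*k + 11.
Solve (k + 4)·f(k+1) − (1)·f(k) = k**3 + 6*k**2 + 14*k + 11.
deg f ≤ 2 (via 1,0,3).
Solving with deg f ≤ 2: f(k) = k**2 + k + 1.
So s_k = (B(k−1)f/C)·t_k = ((k**2 + k + 1)/(k**3 + 6*k**2 + 14*k + 11))·t_k = (k**2 + k + 1)*factorial(k + 3).
s_(k+1) − s_k = (k**3 + 6*k**2 + 14*k + 11)*factorial(k + 3) = t_k.
Evaluate: s_(n+1) = (n**2 + 3*n + 3)*factorial(n + 4); subtract s_(2) = 840 ⇒ S(n) = n**2*factorial(n + 4) + 3*n*factorial(n + 4) + 3*factorial(n + 4) - 840.

S(n) = n**2*factorial(n + 4) + 3*n*factorial(n + 4) + 3*factorial(n + 4) - 840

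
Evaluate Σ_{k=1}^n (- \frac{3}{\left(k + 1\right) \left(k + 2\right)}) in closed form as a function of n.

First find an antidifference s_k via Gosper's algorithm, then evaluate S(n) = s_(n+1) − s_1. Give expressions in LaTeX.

S(n) = - \frac{3 n}{2 n + 4}

The ratio is (k + 1)/(k + 3).
So A=k + 1 and B=k + 3, with C=1.
f must satisfy (k + 1)·f(k+1) − (k + 2)·f(k) = 1.
Bound: deg f ≤ 1.
A polynomial solution: f(k) = k.
So s_k = (B(k−1)f/C)·t_k = (k*(k + 2))·t_k = -3*k/(k + 1).
Verify: -3/(k**2 + 3*k + 2) matches t_k.
Telescope: S(n) = s_(n+1) − s_(1) = 3*(-n - 1)/(n + 2) − (-3/2) = -3*n/(2*n + 4).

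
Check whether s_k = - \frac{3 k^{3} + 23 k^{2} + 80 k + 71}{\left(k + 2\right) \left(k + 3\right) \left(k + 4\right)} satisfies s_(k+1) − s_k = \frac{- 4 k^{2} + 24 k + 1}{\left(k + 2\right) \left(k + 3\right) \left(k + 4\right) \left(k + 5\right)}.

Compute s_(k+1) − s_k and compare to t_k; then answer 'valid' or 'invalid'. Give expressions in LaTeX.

s_(k+1) = (-80*k - 3*(k + 1)**3 - 23*(k + 1)**2 - 151)/((k + 3)*(k + 4)*(k + 5))
s_(k+1) − s_k = (-4*k**2 + 24*k + 1)/(k**4 + 14*k**3 + 71*k**2 + 154*k + 120)
(s_(k+1) − s_k) − t_k = 0

valid; difference matches t_k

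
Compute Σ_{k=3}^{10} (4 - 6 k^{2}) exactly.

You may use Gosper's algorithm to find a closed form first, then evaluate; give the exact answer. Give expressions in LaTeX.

Σ = -2248

Step 1: r(k) = (3*(k + 1)**2 - 2)/(3*k**2 - 2).
Gosper form: A/B · C(k+1)/C(k) with A=1, B=1, C=k**2 - 2/3.
Need (1)·f(k+1) − (1)·f(k) = k**2 - 2/3.
Degrees (0,0,2) ⇒ d ≤ 3.
Solving with deg f ≤ 3: f(k) = k*(2*k**2 - 3*k - 3)/6.
Get s_k = R·t_k = k*(-2*k**2 + 3*k + 3) with R(k) = B(k−1)f(k)/C(k) = k*(2*k**2 - 3*k - 3)/(2*(3*k**2 - 2)).
s_(k+1) − s_k = 4 - 6*k**2 = t_k.
Σ_(k=3)^(10) t_k = s_(11) − s_(3) = -2266 − (-18) = -2248.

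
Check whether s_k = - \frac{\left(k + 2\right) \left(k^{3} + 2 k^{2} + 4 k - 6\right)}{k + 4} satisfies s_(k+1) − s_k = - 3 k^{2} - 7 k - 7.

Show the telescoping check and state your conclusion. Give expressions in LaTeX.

Invalid: residual \frac{2 \left(2 k^{3} + 17 k^{2} + 31 k + 34\right)}{k^{2} + 9 k + 20} ≠ 0.

s_(k+1) = (-k**4 - 8*k**3 - 26*k**2 - 34*k - 3)/(k + 5)
s_(k+1) − s_k = 3*(-k**4 - 10*k**3 - 32*k**2 - 47*k - 24)/(k**2 + 9*k + 20)
(s_(k+1) − s_k) − t_k = 2*(2*k**3 + 17*k**2 + 31*k + 34)/(k**2 + 9*k + 20)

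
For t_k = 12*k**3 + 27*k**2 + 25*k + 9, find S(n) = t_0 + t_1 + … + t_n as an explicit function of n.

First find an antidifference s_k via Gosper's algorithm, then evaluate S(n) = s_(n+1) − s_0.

t_(k+1)/t_k = (12*k**3 + 63*k**2 + 115*k + 73)/(12*k**3 + 27*k**2 + 25*k + 9).
Take A(k)=1, B(k)=1, C(k)=k**3 + 9*k**2/4 + 25*k/12 + 3/4.
f must satisfy (1)·f(k+1) − (1)·f(k) = k**3 + 9*k**2/4 + 25*k/12 + 3/4.
Bound: deg f ≤ 4.
Solve for f: f(k) = k*(3*k**3 + 3*k**2 + 2*k + 1)/12 (degree 4 ≤ 4).
Get s_k = R·t_k = k*(3*k**3 + 3*k**2 + 2*k + 1) with R(k) = B(k−1)f(k)/C(k) = k*(3*k**3 + 3*k**2 + 2*k + 1)/(12*k**3 + 27*k**2 + 25*k + 9).
Δs = 12*k**3 + 27*k**2 + 25*k + 9, as required.
s_(n+1) = 3*n**4 + 15*n**3 + 29*n**2 + 26*n + 9 and s_(0) = 0, so S(n) = 3*n**4 + 15*n**3 + 29*n**2 + 26*n + 9.

S(n) = 3*n**4 + 15*n**3 + 29*n**2 + 26*n + 9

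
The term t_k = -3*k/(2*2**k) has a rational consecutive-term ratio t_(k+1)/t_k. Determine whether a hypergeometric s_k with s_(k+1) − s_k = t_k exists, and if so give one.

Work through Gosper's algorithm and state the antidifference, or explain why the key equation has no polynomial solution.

s_k = 3*(k + 1)/2**k

r(k) = (k + 1)/(2*k) after simplifying.
So A=1/2 and B=1, with C=k.
Set up (1/2)·f(k+1) − (1)·f(k) − (k) = 0.
deg f ≤ 1 (via 0,0,1).
Match coefficients ⇒ f(k) = -2*(k + 1).
So s_k = (B(k−1)f/C)·t_k = (-2*(k + 1)/k)·t_k = 3*(k + 1)/2**k.
s_(k+1) − s_k = -3*k/(2*2**k) = t_k.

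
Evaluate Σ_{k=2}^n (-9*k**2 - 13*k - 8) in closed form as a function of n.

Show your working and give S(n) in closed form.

Compute t_(k+1)/t_k: get (9*k**2 + 31*k + 30)/(9*k**2 + 13*k + 8).
Factor: A=1; B=1; C=k**2 + 13*k/9 + 8/9.
Set up (1)·f(k+1) − (1)·f(k) − (k**2 + 13*k/9 + 8/9) = 0.
Bound: deg f ≤ 3.
Solve for f: f(k) = k*(3*k**2 + 2*k + 3)/9 (degree 3 ≤ 3).
Then R = B(k−1)f/C = k*(3*k**2 + 2*k + 3)/(9*k**2 + 13*k + 8), so s_k = R(k)·t_k = k*(-3*k**2 - 2*k - 3).
Verify: -9*k**2 - 13*k - 8 matches t_k.
Evaluate: s_(n+1) = -3*n**3 - 11*n**2 - 16*n - 8; subtract s_(2) = -38 ⇒ S(n) = -3*n**3 - 11*n**2 - 16*n + 30.

S(n) = -3*n**3 - 11*n**2 - 16*n + 30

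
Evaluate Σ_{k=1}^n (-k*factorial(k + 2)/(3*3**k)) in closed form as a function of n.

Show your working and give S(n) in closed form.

S(n) = 2 - factorial(n + 3)/(3*3**n)

The ratio is (k + 1)*(k + 3)/(3*k).
A = k/3 + 1, B = 1, C = k.
Need (k/3 + 1)·f(k+1) − (1)·f(k) = k.
d = 0 from the (1,0,1) case.
A polynomial solution: f(k) = 3.
Certificate R = B(k−1)f/C = 3/k gives s_k = -factorial(k + 2)/3**k.
Check: Δs_k = -k*factorial(k + 2)/(3*3**k). ✓
Σ_(k=1)^n t_k = s_(n+1) − s_(1) = (-3**(-n - 1)*factorial(n + 3)) − (-2), i.e. 2 - factorial(n + 3)/(3*3**n).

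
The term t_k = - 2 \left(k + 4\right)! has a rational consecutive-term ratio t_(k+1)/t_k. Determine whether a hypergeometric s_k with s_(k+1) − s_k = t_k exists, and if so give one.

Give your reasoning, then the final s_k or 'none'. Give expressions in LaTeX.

none — t_k is not Gosper-summable

t_(k+1)/t_k = k + 5.
Gosper form: A/B · C(k+1)/C(k) with A=k + 5, B=1, C=1.
Set up (k + 5)·f(k+1) − (1)·f(k) − (1) = 0.
deg f ≤ -1 (via 1,0,0).
d = -1 < 0 ⇒ no nonzero polynomial f; not summable.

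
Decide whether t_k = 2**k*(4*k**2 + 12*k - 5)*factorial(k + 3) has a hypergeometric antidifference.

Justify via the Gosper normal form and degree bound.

r(k) = 2*(4*k**3 + 36*k**2 + 91*k + 44)/(4*k**2 + 12*k - 5) after simplifying.
A = 2*k + 8, B = 1, C = k**2 + 3*k - 5/4.
Key eq: (2*k + 8)·f(k+1) = (1)·f(k) + (k**2 + 3*k - 5/4).
Degrees (1,0,2) ⇒ d ≤ 1.
Solving with deg f ≤ 1: f(k) = (2*k - 3)/4.
So s_k = (B(k−1)f/C)·t_k = ((2*k - 3)/(4*k**2 + 12*k - 5))·t_k = 2**k*(2*k - 3)*factorial(k + 3).
Check: Δs_k = 2**k*(4*k**2 + 12*k - 5)*factorial(k + 3). ✓

Yes. s_k = 2**k*(2*k - 3)*factorial(k + 3).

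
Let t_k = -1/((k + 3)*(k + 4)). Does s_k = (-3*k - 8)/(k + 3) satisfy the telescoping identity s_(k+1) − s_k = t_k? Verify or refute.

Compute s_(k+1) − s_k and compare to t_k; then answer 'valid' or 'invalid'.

valid (s_(k+1) − s_k reduces to t_k)

s_(k+1) = (-3*k - 11)/(k + 4)
s_(k+1) − s_k = -1/(k**2 + 7*k + 12)
(s_(k+1) − s_k) − t_k = 0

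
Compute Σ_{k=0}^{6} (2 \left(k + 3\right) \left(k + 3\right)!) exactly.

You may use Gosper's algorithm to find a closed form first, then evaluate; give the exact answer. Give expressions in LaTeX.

Step 1: r(k) = (k + 4)**2/(k + 3).
Normal form (A,B,C) = (k + 4, 1, k + 3).
Solve (k + 4)·f(k+1) − (1)·f(k) = k + 3.
Degrees (1,0,1) ⇒ d ≤ 0.
Coefficient equations give f(k) = 1.
R(k) = B(k−1)·f(k)/C(k) = 1/(k + 3); s_k = R·t_k = 2*factorial(k + 3).
Δs = 2*(k + 3)*factorial(k + 3), as required.
Evaluate s at k=7 and k=0: 7257600 and 12; difference 7257588.

Σ = 7257588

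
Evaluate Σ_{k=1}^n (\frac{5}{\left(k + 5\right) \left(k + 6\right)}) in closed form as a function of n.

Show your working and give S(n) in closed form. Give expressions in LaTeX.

r(k) = (k + 5)/(k + 7) after simplifying.
So A=k + 5 and B=k + 7, with C=1.
Set up (k + 5)·f(k+1) − (k + 6)·f(k) − (1) = 0.
Bound: deg f ≤ 1.
Coefficient equations give f(k) = k/5.
Certificate R = B(k−1)f/C = k*(k + 6)/5 gives s_k = k/(k + 5).
Verify: 5/(k**2 + 11*k + 30) matches t_k.
s_(n+1) = (n + 1)/(n + 6) and s_(1) = 1/6, so S(n) = 5*n/(6*(n + 6)).

S(n) = \frac{5 n}{6 \left(n + 6\right)}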